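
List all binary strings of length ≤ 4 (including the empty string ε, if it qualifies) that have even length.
Checking every binary string of length 0 to 4:
  Length 0: accepted: ε | rejected: (none)
  Length 1: accepted: (none) | rejected: 0, 1
  Length 2: accepted: 00, 01, 10, 11 | rejected: (none)
  Length 3: accepted: (none) | rejected: 000, 001, 010, 011, 100, 101, 110, 111
  Length 4: accepted: 0000, 0001, 0010, 0011, 0100, 0101, 0110, 0111, 1000, 1001, 1010, 1011, 1100, 1101, 1110, 1111 | rejected: (none)
Total: 21 string(s).

Final answer: ε, 00, 01, 10, 11, 0000, 0001, 0010, 0011, 0100, 0101, 0110, 0111, 1000, 1001, 1010, 1011, 1100, 1101, 1110, 1111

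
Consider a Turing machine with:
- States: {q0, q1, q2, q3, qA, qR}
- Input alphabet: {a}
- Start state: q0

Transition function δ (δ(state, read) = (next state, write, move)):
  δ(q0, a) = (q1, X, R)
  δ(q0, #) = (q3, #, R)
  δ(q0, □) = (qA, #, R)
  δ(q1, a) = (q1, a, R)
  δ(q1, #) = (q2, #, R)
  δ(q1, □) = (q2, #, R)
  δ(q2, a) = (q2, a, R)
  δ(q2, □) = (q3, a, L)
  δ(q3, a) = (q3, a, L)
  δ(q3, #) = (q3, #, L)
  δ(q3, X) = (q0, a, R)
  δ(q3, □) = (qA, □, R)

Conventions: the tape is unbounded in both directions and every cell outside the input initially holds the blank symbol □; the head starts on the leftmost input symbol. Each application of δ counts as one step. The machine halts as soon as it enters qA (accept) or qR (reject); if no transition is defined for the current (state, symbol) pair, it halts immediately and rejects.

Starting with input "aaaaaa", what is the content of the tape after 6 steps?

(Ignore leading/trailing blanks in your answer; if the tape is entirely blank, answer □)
Step 0: [q0]aaaaaa (head at position 0)
Step 1: δ(q0, a) = (q1, X, R)  ⊢  X[q1]aaaaa (head at position 1)
Step 2: δ(q1, a) = (q1, a, R)  ⊢  Xa[q1]aaaa (head at position 2)
Step 3: δ(q1, a) = (q1, a, R)  ⊢  Xaa[q1]aaa (head at position 3)
Step 4: δ(q1, a) = (q1, a, R)  ⊢  Xaaa[q1]aa (head at position 4)
Step 5: δ(q1, a) = (q1, a, R)  ⊢  Xaaaa[q1]a (head at position 5)
Step 6: δ(q1, a) = (q1, a, R)  ⊢  Xaaaaa[q1]□ (head at position 6)
Tape after 6 steps (ignoring surrounding blanks): Xaaaaa

Final answer: Tape: Xaaaaa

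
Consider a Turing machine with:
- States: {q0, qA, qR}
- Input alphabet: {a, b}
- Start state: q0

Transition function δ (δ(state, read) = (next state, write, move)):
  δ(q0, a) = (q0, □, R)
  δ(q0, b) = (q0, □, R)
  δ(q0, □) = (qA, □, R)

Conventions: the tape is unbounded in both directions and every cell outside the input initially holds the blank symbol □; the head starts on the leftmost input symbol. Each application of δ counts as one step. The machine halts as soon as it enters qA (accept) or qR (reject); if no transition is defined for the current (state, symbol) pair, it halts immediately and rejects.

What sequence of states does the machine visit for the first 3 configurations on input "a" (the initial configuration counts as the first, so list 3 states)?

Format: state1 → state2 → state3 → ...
Step 0: [q0]a (head at position 0)
Step 1: δ(q0, a) = (q0, □, R)  ⊢  □[q0]□ (head at position 1)
Step 2: δ(q0, □) = (qA, □, R)  ⊢  □□[qA]□ (head at position 2)
Reading off the states of these 3 configurations: q0 → q0 → qA

Final answer: q0 → q0 → qA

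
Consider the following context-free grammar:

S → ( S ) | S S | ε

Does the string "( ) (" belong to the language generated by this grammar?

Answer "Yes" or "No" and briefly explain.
Each production adds parentheses only in matched pairs (S → ( S )) or none at all, so every derived string has equally many '(' and ')'. The string ( ) ( has two '(' and one ')', so it cannot be derived.

Final answer: No - no valid derivation exists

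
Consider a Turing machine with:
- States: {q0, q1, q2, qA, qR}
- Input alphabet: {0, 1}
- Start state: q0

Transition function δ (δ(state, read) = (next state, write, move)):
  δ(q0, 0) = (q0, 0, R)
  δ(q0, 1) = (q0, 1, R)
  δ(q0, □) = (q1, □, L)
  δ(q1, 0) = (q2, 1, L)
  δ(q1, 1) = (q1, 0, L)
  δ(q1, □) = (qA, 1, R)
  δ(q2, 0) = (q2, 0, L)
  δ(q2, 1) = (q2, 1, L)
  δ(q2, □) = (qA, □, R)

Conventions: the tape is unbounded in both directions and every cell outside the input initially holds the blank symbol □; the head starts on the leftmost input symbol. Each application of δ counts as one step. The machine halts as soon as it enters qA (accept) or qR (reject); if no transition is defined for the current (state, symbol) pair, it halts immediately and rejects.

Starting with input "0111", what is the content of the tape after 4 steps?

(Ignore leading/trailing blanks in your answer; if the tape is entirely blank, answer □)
Step 0: [q0]0111 (head at position 0)
Step 1: δ(q0, 0) = (q0, 0, R)  ⊢  0[q0]111 (head at position 1)
Step 2: δ(q0, 1) = (q0, 1, R)  ⊢  01[q0]11 (head at position 2)
Step 3: δ(q0, 1) = (q0, 1, R)  ⊢  011[q0]1 (head at position 3)
Step 4: δ(q0, 1) = (q0, 1, R)  ⊢  0111[q0]□ (head at position 4)
Tape after 4 steps (ignoring surrounding blanks): 0111

Final answer: Tape: 0111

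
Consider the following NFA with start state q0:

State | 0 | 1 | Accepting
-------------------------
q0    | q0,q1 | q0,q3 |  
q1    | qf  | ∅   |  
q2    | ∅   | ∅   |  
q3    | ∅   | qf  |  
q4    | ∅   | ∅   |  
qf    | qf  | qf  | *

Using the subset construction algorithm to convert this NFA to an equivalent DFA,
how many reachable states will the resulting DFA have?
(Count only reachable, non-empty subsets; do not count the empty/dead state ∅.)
Start subset: {q0}
{q0}: on 0 → {q0, q1}, on 1 → {q0, q3}
{q0, q1}: on 0 → {q0, q1, qf}, on 1 → {q0, q3}
{q0, q3}: on 0 → {q0, q1}, on 1 → {q0, q3, qf}
{q0, q1, qf}: on 0 → {q0, q1, qf}, on 1 → {q0, q3, qf}
{q0, q3, qf}: on 0 → {q0, q1, qf}, on 1 → {q0, q3, qf}
Reachable non-empty subsets: {q0}, {q0, q1}, {q0, q3}, {q0, q1, qf}, {q0, q3, qf} — 5 in total.

Final answer: 5 states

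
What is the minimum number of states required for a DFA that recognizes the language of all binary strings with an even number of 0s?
Language: binary strings with an even number of 0s
Lower bound (Myhill–Nerode): the prefixes ε, 0 are pairwise distinguishable:
  ε vs 0: suffix ε distinguishes them (ε has zero 0s (accepted), 0 has one 0 (rejected))
So any DFA needs at least 2 states.
Upper bound: a DFA with 2 states exists (one state per class above).
Minimum states: 2

Final answer: 2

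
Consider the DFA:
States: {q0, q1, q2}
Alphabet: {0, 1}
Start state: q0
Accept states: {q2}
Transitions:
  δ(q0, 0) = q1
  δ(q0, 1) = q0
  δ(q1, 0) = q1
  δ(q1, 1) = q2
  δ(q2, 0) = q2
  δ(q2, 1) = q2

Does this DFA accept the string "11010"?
Processing string "11010":
  q0 --1--> q0
  q0 --1--> q0
  q0 --0--> q1
  q1 --1--> q2
  q2 --0--> q2
Final state: q2
Accept states: {q2}
q2 is an accept state, so the string is accepted.

Final answer: Yes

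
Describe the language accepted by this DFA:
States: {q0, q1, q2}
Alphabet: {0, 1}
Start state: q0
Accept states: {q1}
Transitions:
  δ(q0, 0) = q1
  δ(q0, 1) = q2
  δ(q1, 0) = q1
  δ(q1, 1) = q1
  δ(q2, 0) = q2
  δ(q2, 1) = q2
Analyzing the DFA structure:
Start state: q0
Accept states: {q1}
Interpreting what each state remembers (checking against the transitions):
  q0: nothing has been read yet
  q1: the first symbol was 0
  q2: the first symbol was 1 (trap state)
  δ(q0, 0): in q0 (nothing has been read yet), after reading 0 we have: the first symbol was 0 → q1
  δ(q0, 1): in q0 (nothing has been read yet), after reading 1 we have: the first symbol was 1 (trap state) → q2
  δ(q1, 0): in q1 (the first symbol was 0), after reading 0 we have: the first symbol was 0 → q1
  δ(q1, 1): in q1 (the first symbol was 0), after reading 1 we have: the first symbol was 0 → q1
  δ(q2, 0): in q2 (the first symbol was 1 (trap state)), after reading 0 we have: the first symbol was 1 (trap state) → q2
  δ(q2, 1): in q2 (the first symbol was 1 (trap state)), after reading 1 we have: the first symbol was 1 (trap state) → q2
A string is accepted iff it ends in {q1}, i.e. the first symbol was 0.
Language: All binary strings starting with 0

Final answer: All binary strings starting with 0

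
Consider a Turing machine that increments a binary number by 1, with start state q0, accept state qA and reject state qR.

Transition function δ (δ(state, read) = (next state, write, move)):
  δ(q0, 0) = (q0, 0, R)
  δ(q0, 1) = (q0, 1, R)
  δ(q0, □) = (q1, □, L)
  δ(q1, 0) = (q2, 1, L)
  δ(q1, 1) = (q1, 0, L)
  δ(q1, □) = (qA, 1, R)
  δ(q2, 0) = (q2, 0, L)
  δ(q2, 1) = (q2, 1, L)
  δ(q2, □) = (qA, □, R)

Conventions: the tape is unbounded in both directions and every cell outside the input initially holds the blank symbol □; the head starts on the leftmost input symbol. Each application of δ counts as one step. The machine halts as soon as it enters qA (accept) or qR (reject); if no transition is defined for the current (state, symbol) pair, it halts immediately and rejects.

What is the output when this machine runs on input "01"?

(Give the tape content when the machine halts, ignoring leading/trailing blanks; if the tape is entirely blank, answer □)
Step 0: [q0]01 (head at position 0)
Step 1: δ(q0, 0) = (q0, 0, R)  ⊢  0[q0]1 (head at position 1)
Step 2: δ(q0, 1) = (q0, 1, R)  ⊢  01[q0]□ (head at position 2)
Step 3: δ(q0, □) = (q1, □, L)  ⊢  0[q1]1□ (head at position 1)
Step 4: δ(q1, 1) = (q1, 0, L)  ⊢  [q1]00□ (head at position 0)
Step 5: δ(q1, 0) = (q2, 1, L)  ⊢  [q2]□10□ (head at position -1)
Step 6: δ(q2, □) = (qA, □, R)  ⊢  □[qA]10□ (head at position 0)
The machine is in qA, so it halts and accepts.
Tape content when halted (ignoring surrounding blanks): 10

Final answer: Output: 10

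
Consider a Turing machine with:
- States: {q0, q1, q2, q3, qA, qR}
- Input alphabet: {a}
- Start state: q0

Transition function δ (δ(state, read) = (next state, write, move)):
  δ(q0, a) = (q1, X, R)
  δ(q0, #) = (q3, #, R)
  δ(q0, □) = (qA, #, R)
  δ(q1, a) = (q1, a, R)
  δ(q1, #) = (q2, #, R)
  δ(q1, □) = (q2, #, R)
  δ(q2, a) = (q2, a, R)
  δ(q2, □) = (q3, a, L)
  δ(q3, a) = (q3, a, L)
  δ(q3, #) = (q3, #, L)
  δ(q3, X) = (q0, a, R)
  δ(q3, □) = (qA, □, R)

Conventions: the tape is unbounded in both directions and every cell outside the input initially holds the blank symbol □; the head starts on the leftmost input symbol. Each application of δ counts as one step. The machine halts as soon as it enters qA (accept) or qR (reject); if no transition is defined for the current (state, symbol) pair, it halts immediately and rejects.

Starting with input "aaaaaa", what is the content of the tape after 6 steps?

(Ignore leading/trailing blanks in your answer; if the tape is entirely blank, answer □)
Step 0: [q0]aaaaaa (head at position 0)
Step 1: δ(q0, a) = (q1, X, R)  ⊢  X[q1]aaaaa (head at position 1)
Step 2: δ(q1, a) = (q1, a, R)  ⊢  Xa[q1]aaaa (head at position 2)
Step 3: δ(q1, a) = (q1, a, R)  ⊢  Xaa[q1]aaa (head at position 3)
Step 4: δ(q1, a) = (q1, a, R)  ⊢  Xaaa[q1]aa (head at position 4)
Step 5: δ(q1, a) = (q1, a, R)  ⊢  Xaaaa[q1]a (head at position 5)
Step 6: δ(q1, a) = (q1, a, R)  ⊢  Xaaaaa[q1]□ (head at position 6)
Tape after 6 steps (ignoring surrounding blanks): Xaaaaa

Final answer: Tape: Xaaaaa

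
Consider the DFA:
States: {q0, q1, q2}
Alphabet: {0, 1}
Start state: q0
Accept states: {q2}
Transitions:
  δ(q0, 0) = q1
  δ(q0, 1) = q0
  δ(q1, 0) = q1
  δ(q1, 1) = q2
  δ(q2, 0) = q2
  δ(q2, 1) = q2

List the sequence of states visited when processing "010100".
Starting at q0
Read '0': q0 -> q1
Read '1': q1 -> q2
Read '0': q2 -> q2
Read '1': q2 -> q2
Read '0': q2 -> q2
Read '0': q2 -> q2

Final answer: q0 -> q1 -> q2 -> q2 -> q2 -> q2 -> q2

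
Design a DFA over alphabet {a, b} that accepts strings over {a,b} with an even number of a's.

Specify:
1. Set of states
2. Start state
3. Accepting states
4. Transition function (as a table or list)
One valid DFA (any DFA recognizing the same language is acceptable):
States: {q0, q1}
Start: q0
Accepting: {q0}
Transitions (accepting states marked with *):
State | a | b | Accepting
-------------------------
q0    | q1 | q0 | *
q1    | q0 | q1 |  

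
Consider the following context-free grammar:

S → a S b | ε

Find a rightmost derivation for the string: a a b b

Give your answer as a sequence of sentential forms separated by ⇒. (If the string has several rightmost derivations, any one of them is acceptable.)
Start with S.
Step 1: the rightmost non-terminal is S; apply S → a S b:  a S b
Step 2: the rightmost non-terminal is S; apply S → a S b:  a a S b b
Step 3: the rightmost non-terminal is S; apply S → ε:  a a b b

Final answer: S ⇒ a S b ⇒ a a S b b ⇒ a a b b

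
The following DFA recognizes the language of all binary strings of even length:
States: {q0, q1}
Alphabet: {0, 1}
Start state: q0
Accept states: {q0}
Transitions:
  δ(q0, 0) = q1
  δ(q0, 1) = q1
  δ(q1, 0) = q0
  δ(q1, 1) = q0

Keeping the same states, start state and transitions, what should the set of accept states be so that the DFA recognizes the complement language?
The DFA is complete (every state has a transition on every symbol), so the complement
is recognized by the same DFA with accepting and non-accepting states swapped.
Original accept states: {q0}
Complement accept states = All states - Original accept states
= {q0, q1} - {q0}
= {q1}
Complement language: strings of ODD length

Final answer: {q1}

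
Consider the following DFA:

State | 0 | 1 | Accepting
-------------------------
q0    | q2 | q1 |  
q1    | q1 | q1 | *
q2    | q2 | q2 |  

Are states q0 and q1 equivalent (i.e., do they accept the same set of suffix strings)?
Try the suffix ε (the empty string).
From q0: q0 — not accepting.
From q1: q1 — accepting.
The two states disagree on this suffix, so they are not equivalent.

Final answer: No. Distinguishing string: ε (the empty string) - accepted from q1 but not from q0.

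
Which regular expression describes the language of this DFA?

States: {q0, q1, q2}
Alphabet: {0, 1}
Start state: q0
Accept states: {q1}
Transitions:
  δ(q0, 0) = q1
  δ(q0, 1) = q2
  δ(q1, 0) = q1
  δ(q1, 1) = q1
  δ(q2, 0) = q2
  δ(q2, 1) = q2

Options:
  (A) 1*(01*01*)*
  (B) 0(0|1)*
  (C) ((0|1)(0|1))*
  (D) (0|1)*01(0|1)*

Testing sample strings against the DFA:
  '100' -> rejected
  '11' -> rejected
  '10' -> rejected
  '1110' -> rejected
Checking each option for a counterexample:
  (A) 1*(01*01*)*: ε is rejected by the DFA but matches the regex → eliminated
  (B) 0(0|1)*: agrees with the DFA on all strings of length ≤ 4
  (C) ((0|1)(0|1))*: ε is rejected by the DFA but matches the regex → eliminated
  (D) (0|1)*01(0|1)*: '0' is accepted by the DFA but does not match the regex → eliminated
Only (B) 0(0|1)* is consistent with the DFA.

Final answer: (B) 0(0|1)*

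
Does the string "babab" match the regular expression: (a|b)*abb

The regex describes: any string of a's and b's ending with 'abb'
No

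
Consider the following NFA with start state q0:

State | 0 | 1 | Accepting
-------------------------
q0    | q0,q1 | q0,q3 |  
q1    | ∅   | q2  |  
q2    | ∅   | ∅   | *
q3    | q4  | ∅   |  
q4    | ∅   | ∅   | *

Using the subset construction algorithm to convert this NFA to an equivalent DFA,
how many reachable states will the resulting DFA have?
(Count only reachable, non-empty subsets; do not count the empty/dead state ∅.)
Start subset: {q0}
{q0}: on 0 → {q0, q1}, on 1 → {q0, q3}
{q0, q1}: on 0 → {q0, q1}, on 1 → {q0, q2, q3}
{q0, q3}: on 0 → {q0, q1, q4}, on 1 → {q0, q3}
{q0, q2, q3}: on 0 → {q0, q1, q4}, on 1 → {q0, q3}
{q0, q1, q4}: on 0 → {q0, q1}, on 1 → {q0, q2, q3}
Reachable non-empty subsets: {q0}, {q0, q1}, {q0, q3}, {q0, q2, q3}, {q0, q1, q4} — 5 in total.

Final answer: 5 states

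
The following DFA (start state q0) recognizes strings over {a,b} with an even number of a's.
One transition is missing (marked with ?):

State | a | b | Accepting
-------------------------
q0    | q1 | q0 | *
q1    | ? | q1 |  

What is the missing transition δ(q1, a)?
q0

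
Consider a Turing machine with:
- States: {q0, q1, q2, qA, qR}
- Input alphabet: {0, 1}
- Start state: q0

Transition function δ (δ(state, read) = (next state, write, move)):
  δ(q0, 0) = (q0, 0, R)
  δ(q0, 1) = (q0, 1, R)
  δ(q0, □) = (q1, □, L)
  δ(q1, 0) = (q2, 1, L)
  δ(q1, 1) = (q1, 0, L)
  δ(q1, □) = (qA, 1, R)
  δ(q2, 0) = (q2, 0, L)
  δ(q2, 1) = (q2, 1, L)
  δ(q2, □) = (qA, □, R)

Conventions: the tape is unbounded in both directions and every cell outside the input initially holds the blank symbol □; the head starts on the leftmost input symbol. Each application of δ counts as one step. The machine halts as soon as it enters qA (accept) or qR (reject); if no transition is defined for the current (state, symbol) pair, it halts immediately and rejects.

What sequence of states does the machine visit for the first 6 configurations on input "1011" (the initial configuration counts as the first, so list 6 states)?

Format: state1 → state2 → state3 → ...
Step 0: [q0]1011 (head at position 0)
Step 1: δ(q0, 1) = (q0, 1, R)  ⊢  1[q0]011 (head at position 1)
Step 2: δ(q0, 0) = (q0, 0, R)  ⊢  10[q0]11 (head at position 2)
Step 3: δ(q0, 1) = (q0, 1, R)  ⊢  101[q0]1 (head at position 3)
Step 4: δ(q0, 1) = (q0, 1, R)  ⊢  1011[q0]□ (head at position 4)
Step 5: δ(q0, □) = (q1, □, L)  ⊢  101[q1]1□ (head at position 3)
Reading off the states of these 6 configurations: q0 → q0 → q0 → q0 → q0 → q1

Final answer: q0 → q0 → q0 → q0 → q0 → q1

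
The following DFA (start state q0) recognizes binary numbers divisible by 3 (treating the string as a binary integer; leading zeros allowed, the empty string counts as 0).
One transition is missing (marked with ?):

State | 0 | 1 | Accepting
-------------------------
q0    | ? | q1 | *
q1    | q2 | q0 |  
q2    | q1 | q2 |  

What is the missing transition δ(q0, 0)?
q0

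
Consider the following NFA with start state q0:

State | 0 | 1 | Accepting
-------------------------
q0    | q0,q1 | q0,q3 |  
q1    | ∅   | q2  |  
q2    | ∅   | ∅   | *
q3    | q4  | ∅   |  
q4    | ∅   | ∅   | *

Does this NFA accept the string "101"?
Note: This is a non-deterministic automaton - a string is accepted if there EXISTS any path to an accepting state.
Track the set of states the NFA could be in: start {q0}
Read '1': {q0} → {q0, q3}
Read '0': {q0, q3} → {q0, q1, q4}
Read '1': {q0, q1, q4} → {q0, q2, q3}
Final set {q0, q2, q3} contains accepting state(s) {q2} → accepted.

Final answer: Yes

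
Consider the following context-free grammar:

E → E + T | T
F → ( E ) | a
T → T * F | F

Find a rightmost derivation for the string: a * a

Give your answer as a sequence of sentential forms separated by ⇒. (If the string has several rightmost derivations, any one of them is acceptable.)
Start with E.
Step 1: the rightmost non-terminal is E; apply E → T:  T
Step 2: the rightmost non-terminal is T; apply T → T * F:  T * F
Step 3: the rightmost non-terminal is F; apply F → a:  T * a
Step 4: the rightmost non-terminal is T; apply T → F:  F * a
Step 5: the rightmost non-terminal is F; apply F → a:  a * a

Final answer: E ⇒ T ⇒ T * F ⇒ T * a ⇒ F * a ⇒ a * a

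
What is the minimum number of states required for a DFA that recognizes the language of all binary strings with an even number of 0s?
Language: binary strings with an even number of 0s
Lower bound (Myhill–Nerode): the prefixes ε, 0 are pairwise distinguishable:
  ε vs 0: suffix ε distinguishes them (ε has zero 0s (accepted), 0 has one 0 (rejected))
So any DFA needs at least 2 states.
Upper bound: a DFA with 2 states exists (one state per class above).
Minimum states: 2

Final answer: 2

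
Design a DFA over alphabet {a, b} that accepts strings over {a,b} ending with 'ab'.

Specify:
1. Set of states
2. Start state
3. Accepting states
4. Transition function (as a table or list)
One valid DFA (any DFA recognizing the same language is acceptable):
States: {q0, q1, q2}
Start: q0
Accepting: {q2}
Transitions (accepting states marked with *):
State | a | b | Accepting
-------------------------
q0    | q1 | q0 |  
q1    | q1 | q2 |  
q2    | q1 | q0 | *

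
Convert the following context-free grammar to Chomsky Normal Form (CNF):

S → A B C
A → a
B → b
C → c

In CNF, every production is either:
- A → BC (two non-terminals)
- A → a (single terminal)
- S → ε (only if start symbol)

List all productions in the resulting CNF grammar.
The grammar has no ε-productions or unit productions to eliminate.
A → a is already in CNF (single terminal) – keep it.
B → b is already in CNF (single terminal) – keep it.
C → c is already in CNF (single terminal) – keep it.
S → A B C has 3 symbols on the right: break it into binary productions S → A X0, X0 → B C.
Resulting CNF grammar (5 productions): A → a; B → b; C → c; S → A X0; X0 → B C

Final answer: A → a; B → b; C → c; S → A X0; X0 → B C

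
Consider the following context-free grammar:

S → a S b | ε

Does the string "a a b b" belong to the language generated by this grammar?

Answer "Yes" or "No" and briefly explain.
A derivation exists: S ⇒ a S b ⇒ a a S b b ⇒ a a b b (using S → a S b twice, then S → ε).

Final answer: Yes - a valid derivation exists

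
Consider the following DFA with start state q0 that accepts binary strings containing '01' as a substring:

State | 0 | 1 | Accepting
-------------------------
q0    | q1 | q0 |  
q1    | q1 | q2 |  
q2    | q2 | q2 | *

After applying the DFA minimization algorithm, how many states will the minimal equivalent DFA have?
All 3 states are reachable from q0, so none can be removed as unreachable.
Table-filling: first mark every (accepting, non-accepting) pair as distinguishable (accepting: {q2}; non-accepting: {q0, q1}).
Round 1: (q0, q1) on '1' go to q0 and q2, already distinguishable → mark.
Every pair of states is distinguishable, so the DFA is already minimal.
Equivalence classes: {q0}, {q1}, {q2} → 3 states.

Final answer: 3 states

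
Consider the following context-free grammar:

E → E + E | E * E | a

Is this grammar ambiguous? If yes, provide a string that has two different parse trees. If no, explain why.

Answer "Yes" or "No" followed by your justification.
Two different leftmost derivations of a + a * a:
  (1) E ⇒ E + E ⇒ a + E ⇒ a + E * E ⇒ a + a * E ⇒ a + a * a   (tree groups a + (a * a))
  (2) E ⇒ E * E ⇒ E + E * E ⇒ a + E * E ⇒ a + a * E ⇒ a + a * a   (tree groups (a + a) * a)
Two distinct leftmost derivations = two distinct parse trees, so the grammar is ambiguous.

Final answer: Yes - the string 'a + a * a' has two distinct leftmost derivations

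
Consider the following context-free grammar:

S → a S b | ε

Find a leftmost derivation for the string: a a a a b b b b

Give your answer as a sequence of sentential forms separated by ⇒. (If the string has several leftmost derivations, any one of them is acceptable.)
Start with S.
Step 1: the leftmost non-terminal is S; apply S → a S b:  a S b
Step 2: the leftmost non-terminal is S; apply S → a S b:  a a S b b
Step 3: the leftmost non-terminal is S; apply S → a S b:  a a a S b b b
Step 4: the leftmost non-terminal is S; apply S → a S b:  a a a a S b b b b
Step 5: the leftmost non-terminal is S; apply S → ε:  a a a a b b b b

Final answer: S ⇒ a S b ⇒ a a S b b ⇒ a a a S b b b ⇒ a a a a S b b b b ⇒ a a a a b b b b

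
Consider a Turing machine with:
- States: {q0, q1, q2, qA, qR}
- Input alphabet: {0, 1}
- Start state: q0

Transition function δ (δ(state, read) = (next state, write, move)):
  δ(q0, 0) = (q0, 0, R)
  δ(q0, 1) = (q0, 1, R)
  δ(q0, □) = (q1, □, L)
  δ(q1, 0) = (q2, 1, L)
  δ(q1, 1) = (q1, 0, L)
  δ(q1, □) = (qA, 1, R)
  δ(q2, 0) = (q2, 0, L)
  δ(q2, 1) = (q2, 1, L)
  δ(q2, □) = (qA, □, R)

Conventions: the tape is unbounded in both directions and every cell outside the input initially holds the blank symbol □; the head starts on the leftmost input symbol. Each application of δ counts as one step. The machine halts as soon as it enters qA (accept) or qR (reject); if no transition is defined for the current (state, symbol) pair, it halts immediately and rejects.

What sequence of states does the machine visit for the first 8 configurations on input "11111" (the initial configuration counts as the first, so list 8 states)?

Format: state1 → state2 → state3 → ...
Step 0: [q0]11111 (head at position 0)
Step 1: δ(q0, 1) = (q0, 1, R)  ⊢  1[q0]1111 (head at position 1)
Step 2: δ(q0, 1) = (q0, 1, R)  ⊢  11[q0]111 (head at position 2)
Step 3: δ(q0, 1) = (q0, 1, R)  ⊢  111[q0]11 (head at position 3)
Step 4: δ(q0, 1) = (q0, 1, R)  ⊢  1111[q0]1 (head at position 4)
Step 5: δ(q0, 1) = (q0, 1, R)  ⊢  11111[q0]□ (head at position 5)
Step 6: δ(q0, □) = (q1, □, L)  ⊢  1111[q1]1□ (head at position 4)
Step 7: δ(q1, 1) = (q1, 0, L)  ⊢  111[q1]10□ (head at position 3)
Reading off the states of these 8 configurations: q0 → q0 → q0 → q0 → q0 → q0 → q1 → q1

Final answer: q0 → q0 → q0 → q0 → q0 → q0 → q1 → q1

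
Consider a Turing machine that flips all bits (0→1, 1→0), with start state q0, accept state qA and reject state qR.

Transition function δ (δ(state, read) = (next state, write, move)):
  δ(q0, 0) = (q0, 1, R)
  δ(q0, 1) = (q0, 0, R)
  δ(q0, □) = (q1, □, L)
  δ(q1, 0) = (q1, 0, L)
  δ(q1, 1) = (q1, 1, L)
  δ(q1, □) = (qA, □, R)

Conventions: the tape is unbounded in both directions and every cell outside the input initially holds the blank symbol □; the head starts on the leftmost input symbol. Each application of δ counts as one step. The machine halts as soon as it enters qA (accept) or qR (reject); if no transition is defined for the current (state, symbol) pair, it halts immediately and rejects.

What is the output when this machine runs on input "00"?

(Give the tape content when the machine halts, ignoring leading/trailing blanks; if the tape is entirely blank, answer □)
Step 0: [q0]00 (head at position 0)
Step 1: δ(q0, 0) = (q0, 1, R)  ⊢  1[q0]0 (head at position 1)
Step 2: δ(q0, 0) = (q0, 1, R)  ⊢  11[q0]□ (head at position 2)
Step 3: δ(q0, □) = (q1, □, L)  ⊢  1[q1]1□ (head at position 1)
Step 4: δ(q1, 1) = (q1, 1, L)  ⊢  [q1]11□ (head at position 0)
Step 5: δ(q1, 1) = (q1, 1, L)  ⊢  [q1]□11□ (head at position -1)
Step 6: δ(q1, □) = (qA, □, R)  ⊢  □[qA]11□ (head at position 0)
The machine is in qA, so it halts and accepts.
Tape content when halted (ignoring surrounding blanks): 11

Final answer: Output: 11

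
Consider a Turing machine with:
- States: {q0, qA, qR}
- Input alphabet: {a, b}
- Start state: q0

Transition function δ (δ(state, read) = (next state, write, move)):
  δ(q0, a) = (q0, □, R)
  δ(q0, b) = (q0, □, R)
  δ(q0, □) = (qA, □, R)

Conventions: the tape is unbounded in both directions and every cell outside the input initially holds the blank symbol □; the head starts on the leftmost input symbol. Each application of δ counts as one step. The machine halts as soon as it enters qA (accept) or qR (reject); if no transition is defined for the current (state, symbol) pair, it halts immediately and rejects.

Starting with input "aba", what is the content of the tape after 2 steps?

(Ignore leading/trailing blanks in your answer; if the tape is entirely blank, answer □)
Step 0: [q0]aba (head at position 0)
Step 1: δ(q0, a) = (q0, □, R)  ⊢  □[q0]ba (head at position 1)
Step 2: δ(q0, b) = (q0, □, R)  ⊢  □□[q0]a (head at position 2)
Tape after 2 steps (ignoring surrounding blanks): a

Final answer: Tape: a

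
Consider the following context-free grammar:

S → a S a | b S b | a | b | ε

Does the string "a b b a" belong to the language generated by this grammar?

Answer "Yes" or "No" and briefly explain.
A derivation exists: S ⇒ a S a ⇒ a b S b a ⇒ a b b a (using S → a S a, S → b S b, then S → ε).

Final answer: Yes - a valid derivation exists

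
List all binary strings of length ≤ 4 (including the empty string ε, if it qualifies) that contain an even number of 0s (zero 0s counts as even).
Checking every binary string of length 0 to 4:
  Length 0: accepted: ε | rejected: (none)
  Length 1: accepted: 1 | rejected: 0
  Length 2: accepted: 00, 11 | rejected: 01, 10
  Length 3: accepted: 001, 010, 100, 111 | rejected: 000, 011, 101, 110
  Length 4: accepted: 0000, 0011, 0101, 0110, 1001, 1010, 1100, 1111 | rejected: 0001, 0010, 0100, 0111, 1000, 1011, 1101, 1110
Total: 16 string(s).

Final answer: ε, 1, 00, 11, 001, 010, 100, 111, 0000, 0011, 0101, 0110, 1001, 1010, 1100, 1111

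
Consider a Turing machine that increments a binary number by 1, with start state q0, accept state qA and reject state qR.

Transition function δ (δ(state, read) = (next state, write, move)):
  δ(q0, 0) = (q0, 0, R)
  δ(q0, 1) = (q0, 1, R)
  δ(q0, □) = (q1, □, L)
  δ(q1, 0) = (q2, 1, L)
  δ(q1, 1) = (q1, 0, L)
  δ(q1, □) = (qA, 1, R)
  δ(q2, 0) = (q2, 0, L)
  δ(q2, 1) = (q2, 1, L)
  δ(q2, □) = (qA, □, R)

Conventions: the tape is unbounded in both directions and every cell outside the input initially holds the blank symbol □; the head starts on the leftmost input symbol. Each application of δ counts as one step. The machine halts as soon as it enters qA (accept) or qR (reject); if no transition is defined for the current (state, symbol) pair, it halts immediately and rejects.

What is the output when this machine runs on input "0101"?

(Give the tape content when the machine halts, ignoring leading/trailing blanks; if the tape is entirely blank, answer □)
Step 0: [q0]0101 (head at position 0)
Step 1: δ(q0, 0) = (q0, 0, R)  ⊢  0[q0]101 (head at position 1)
Step 2: δ(q0, 1) = (q0, 1, R)  ⊢  01[q0]01 (head at position 2)
Step 3: δ(q0, 0) = (q0, 0, R)  ⊢  010[q0]1 (head at position 3)
Step 4: δ(q0, 1) = (q0, 1, R)  ⊢  0101[q0]□ (head at position 4)
Step 5: δ(q0, □) = (q1, □, L)  ⊢  010[q1]1□ (head at position 3)
Step 6: δ(q1, 1) = (q1, 0, L)  ⊢  01[q1]00□ (head at position 2)
Step 7: δ(q1, 0) = (q2, 1, L)  ⊢  0[q2]110□ (head at position 1)
Step 8: δ(q2, 1) = (q2, 1, L)  ⊢  [q2]0110□ (head at position 0)
Step 9: δ(q2, 0) = (q2, 0, L)  ⊢  [q2]□0110□ (head at position -1)
Step 10: δ(q2, □) = (qA, □, R)  ⊢  □[qA]0110□ (head at position 0)
The machine is in qA, so it halts and accepts.
Tape content when halted (ignoring surrounding blanks): 0110

Final answer: Output: 0110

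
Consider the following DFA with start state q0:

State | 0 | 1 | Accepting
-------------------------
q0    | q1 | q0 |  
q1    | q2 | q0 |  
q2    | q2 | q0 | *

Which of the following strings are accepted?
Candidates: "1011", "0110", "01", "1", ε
"1011": q0 → q0 → q1 → q0 → q0; q0 is not accepting → rejected
"0110": q0 → q1 → q0 → q0 → q1; q1 is not accepting → rejected
"01": q0 → q1 → q0; q0 is not accepting → rejected
"1": q0 → q0; q0 is not accepting → rejected
ε: q0; q0 is not accepting → rejected

Final answer: None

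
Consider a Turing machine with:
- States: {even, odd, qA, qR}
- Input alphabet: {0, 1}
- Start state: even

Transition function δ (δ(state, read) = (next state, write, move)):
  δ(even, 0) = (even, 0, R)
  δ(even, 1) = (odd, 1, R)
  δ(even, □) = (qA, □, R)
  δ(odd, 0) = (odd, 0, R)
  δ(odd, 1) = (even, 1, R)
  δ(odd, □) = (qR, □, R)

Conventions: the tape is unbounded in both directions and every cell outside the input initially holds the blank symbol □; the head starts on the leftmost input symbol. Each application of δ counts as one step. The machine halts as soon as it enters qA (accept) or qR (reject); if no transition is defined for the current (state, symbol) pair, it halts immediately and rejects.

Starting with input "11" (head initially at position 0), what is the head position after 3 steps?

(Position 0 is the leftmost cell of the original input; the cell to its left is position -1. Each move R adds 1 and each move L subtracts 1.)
Step 0: [even]11 (head at position 0)
Step 1: δ(even, 1) = (odd, 1, R)  ⊢  1[odd]1 (head at position 1)
Step 2: δ(odd, 1) = (even, 1, R)  ⊢  11[even]□ (head at position 2)
Step 3: δ(even, □) = (qA, □, R)  ⊢  11□[qA]□ (head at position 3)
Head position after 3 steps: 3

Final answer: Position 3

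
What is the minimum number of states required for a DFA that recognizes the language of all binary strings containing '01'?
Language: binary strings containing '01'
Lower bound (Myhill–Nerode): the prefixes ε, 0, 01 are pairwise distinguishable:
  ε vs 01: suffix ε distinguishes them (ε is rejected, 01 is accepted)
  0 vs 01: suffix ε distinguishes them (0 is rejected, 01 is accepted)
  ε vs 0: suffix 1 distinguishes them (ε·1 = 1 is rejected, 0·1 = 01 is accepted)
So any DFA needs at least 3 states.
Upper bound: a DFA with 3 states exists (one state per class above: 'no progress', 'last symbol 0', and 'seen 01' (accepting sink)).
Minimum states: 3

Final answer: 3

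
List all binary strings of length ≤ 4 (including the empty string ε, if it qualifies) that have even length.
Checking every binary string of length 0 to 4:
  Length 0: accepted: ε | rejected: (none)
  Length 1: accepted: (none) | rejected: 0, 1
  Length 2: accepted: 00, 01, 10, 11 | rejected: (none)
  Length 3: accepted: (none) | rejected: 000, 001, 010, 011, 100, 101, 110, 111
  Length 4: accepted: 0000, 0001, 0010, 0011, 0100, 0101, 0110, 0111, 1000, 1001, 1010, 1011, 1100, 1101, 1110, 1111 | rejected: (none)
Total: 21 string(s).

Final answer: ε, 00, 01, 10, 11, 0000, 0001, 0010, 0011, 0100, 0101, 0110, 0111, 1000, 1001, 1010, 1011, 1100, 1101, 1110, 1111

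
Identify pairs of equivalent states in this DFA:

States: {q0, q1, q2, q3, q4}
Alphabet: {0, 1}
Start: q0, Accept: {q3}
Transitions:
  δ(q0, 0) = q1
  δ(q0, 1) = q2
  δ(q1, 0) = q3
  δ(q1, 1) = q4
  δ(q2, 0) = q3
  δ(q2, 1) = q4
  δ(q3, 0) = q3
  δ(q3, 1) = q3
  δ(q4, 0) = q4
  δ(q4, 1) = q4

Using the table-filling algorithm:
Round 0 – mark pairs where exactly one state is accepting: (q0,q3), (q1,q3), (q2,q3), (q3,q4)
Round 1 – newly marked: (q0,q1) [on 0: q1 vs q3, already marked]; (q0,q2) [on 0: q1 vs q3, already marked]; (q1,q4) [on 0: q3 vs q4, already marked]; (q2,q4) [on 0: q3 vs q4, already marked]
Round 2 – newly marked: (q0,q4) [on 0: q1 vs q4, already marked]
No further pairs can be marked.
(q1, q2) unmarked: δ(q1,0)=q3, δ(q2,0)=q3; δ(q1,1)=q4, δ(q2,1)=q4 → equivalent
Equivalent pairs: (q1, q2)

Final answer: Equivalent pairs: (q1, q2)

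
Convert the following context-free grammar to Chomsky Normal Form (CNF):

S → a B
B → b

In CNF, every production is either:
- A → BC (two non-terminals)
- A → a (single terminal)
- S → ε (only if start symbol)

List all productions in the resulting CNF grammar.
The grammar has no ε-productions or unit productions to eliminate.
S → a B has terminal a in a right-hand side of length ≥ 2: introduce T_a → a and use T_a in place of a.
B → b is already in CNF (single terminal) – keep it.
S → a B becomes S → T_a B.
Resulting CNF grammar (3 productions): T_a → a; B → b; S → T_a B

Final answer: T_a → a; B → b; S → T_a B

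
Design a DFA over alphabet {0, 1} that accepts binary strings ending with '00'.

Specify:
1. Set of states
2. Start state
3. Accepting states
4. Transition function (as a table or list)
One valid DFA (any DFA recognizing the same language is acceptable):
States: {q0, q1, q2}
Start: q0
Accepting: {q2}
Transitions (accepting states marked with *):
State | 0 | 1 | Accepting
-------------------------
q0    | q1 | q0 |  
q1    | q2 | q0 |  
q2    | q2 | q0 | *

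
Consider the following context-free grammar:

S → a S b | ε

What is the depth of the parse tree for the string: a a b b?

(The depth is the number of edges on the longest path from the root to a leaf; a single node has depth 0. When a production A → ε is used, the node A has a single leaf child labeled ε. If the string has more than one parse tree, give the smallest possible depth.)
The only parse tree applies S → a S b 2 times (once per matching a…b pair) and then S → ε.
The S nodes sit at depths 0, 1, …, 2; the innermost S (depth 2) has the single child ε at depth 3.
The terminal leaves a, b are at depths 1..2, so the longest root-to-leaf path is S → S → … → S → ε with 3 edges.
Depth = 3.

Final answer: 3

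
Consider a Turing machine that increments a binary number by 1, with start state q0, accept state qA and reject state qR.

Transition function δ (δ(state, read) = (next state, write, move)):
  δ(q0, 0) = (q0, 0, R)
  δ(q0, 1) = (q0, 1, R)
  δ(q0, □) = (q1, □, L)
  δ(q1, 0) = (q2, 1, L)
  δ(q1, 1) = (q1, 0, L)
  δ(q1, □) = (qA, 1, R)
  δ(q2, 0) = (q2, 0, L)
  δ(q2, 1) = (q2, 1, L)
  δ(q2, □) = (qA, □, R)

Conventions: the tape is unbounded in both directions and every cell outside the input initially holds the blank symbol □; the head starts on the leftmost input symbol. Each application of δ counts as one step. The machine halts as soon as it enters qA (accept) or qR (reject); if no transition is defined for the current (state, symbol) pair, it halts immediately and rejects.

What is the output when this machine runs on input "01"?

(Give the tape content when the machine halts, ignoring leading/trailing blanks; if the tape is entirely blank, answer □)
Step 0: [q0]01 (head at position 0)
Step 1: δ(q0, 0) = (q0, 0, R)  ⊢  0[q0]1 (head at position 1)
Step 2: δ(q0, 1) = (q0, 1, R)  ⊢  01[q0]□ (head at position 2)
Step 3: δ(q0, □) = (q1, □, L)  ⊢  0[q1]1□ (head at position 1)
Step 4: δ(q1, 1) = (q1, 0, L)  ⊢  [q1]00□ (head at position 0)
Step 5: δ(q1, 0) = (q2, 1, L)  ⊢  [q2]□10□ (head at position -1)
Step 6: δ(q2, □) = (qA, □, R)  ⊢  □[qA]10□ (head at position 0)
The machine is in qA, so it halts and accepts.
Tape content when halted (ignoring surrounding blanks): 10

Final answer: Output: 10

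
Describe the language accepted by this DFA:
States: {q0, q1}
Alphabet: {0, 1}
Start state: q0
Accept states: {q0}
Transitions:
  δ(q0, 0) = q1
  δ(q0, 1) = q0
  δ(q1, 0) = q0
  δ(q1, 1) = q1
Analyzing the DFA structure:
Start state: q0
Accept states: {q0}
Interpreting what each state remembers (checking against the transitions):
  q0: an even number of 0s has been read so far
  q1: an odd number of 0s has been read so far
  δ(q0, 0): in q0 (an even number of 0s has been read so far), after reading 0 we have: an odd number of 0s has been read so far → q1
  δ(q0, 1): in q0 (an even number of 0s has been read so far), after reading 1 we have: an even number of 0s has been read so far → q0
  δ(q1, 0): in q1 (an odd number of 0s has been read so far), after reading 0 we have: an even number of 0s has been read so far → q0
  δ(q1, 1): in q1 (an odd number of 0s has been read so far), after reading 1 we have: an odd number of 0s has been read so far → q1
A string is accepted iff it ends in {q0}, i.e. an even number of 0s has been read so far.
Language: All binary strings with an even number of 0s

Final answer: All binary strings with an even number of 0s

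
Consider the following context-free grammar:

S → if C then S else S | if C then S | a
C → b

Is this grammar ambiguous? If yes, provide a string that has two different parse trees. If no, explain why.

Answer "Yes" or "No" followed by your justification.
The 'dangling else' can attach to either if. Two leftmost derivations of  if b then if b then a else a:
  (1) S ⇒ if C then S else S ⇒ if b then S else S ⇒ if b then if C then S else S ⇒ if b then if b then S else S ⇒ if b then if b then a else S ⇒ if b then if b then a else a   (else belongs to the outer if)
  (2) S ⇒ if C then S ⇒ if b then S ⇒ if b then if C then S else S ⇒ if b then if b then S else S ⇒ if b then if b then a else S ⇒ if b then if b then a else a   (else belongs to the inner if)
Two distinct parse trees for the same string, so the grammar is ambiguous.

Final answer: Yes - the string 'if b then if b then a else a' has two distinct leftmost derivations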